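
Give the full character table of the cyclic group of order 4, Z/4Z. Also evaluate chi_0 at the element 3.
Character table of Z/4Z (irreps indexed chi_0,...,chi_3 with chi_k(m) = zeta_4^(k*m), zeta_4 = exp(2*pi*i/4)):
  irrep \ class  {0} (size 1)  {1} (size 1)  {2} (size 1)  {3} (size 1)
  chi_0          1             1             1             1           
  chi_1          1             I             -1            -I          
  chi_2          1             -1            1             -1          
  chi_3          1             -I            -1            I           

Spot check: chi_0(3) = zeta_4^(0*3) = zeta_4^0 = 1.

Proof sketch: Z/4Z is abelian, so all 4 irreducible complex representations are 1-dimensional. They are given by chi_k(m) = zeta_4^(k*m) for k = 0,...,3. Row orthogonality: sum_m chi_k(m) conj(chi_l(m)) = 4 * [k = l].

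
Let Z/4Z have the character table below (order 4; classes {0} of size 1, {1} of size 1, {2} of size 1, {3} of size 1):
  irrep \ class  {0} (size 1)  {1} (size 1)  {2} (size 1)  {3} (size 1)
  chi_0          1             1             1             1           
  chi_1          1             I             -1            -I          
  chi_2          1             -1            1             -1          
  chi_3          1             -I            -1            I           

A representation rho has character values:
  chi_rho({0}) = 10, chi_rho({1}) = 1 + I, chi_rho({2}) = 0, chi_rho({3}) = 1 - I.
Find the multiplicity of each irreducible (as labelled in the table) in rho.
Multiplicities: chi_0: 3, chi_1: 3, chi_2: 2, chi_3: 2.

Details: Use <chi_rho, chi> = (1/|G|) sum_C |C| * chi_rho(C) * conj(chi(C)) with |G| = 4 for each irreducible chi in the table:
  <chi_rho, chi_0> = (1/4)[1*(10)*conj(1) + 1*(1 + I)*conj(1) + 1*(0)*conj(1) + 1*(1 - I)*conj(1)]
      = (1/4)[(10) + (1 + I) + (0) + (1 - I)] = 12/4 = 3
  <chi_rho, chi_1> = (1/4)[1*(10)*conj(1) + 1*(1 + I)*conj(I) + 1*(0)*conj(-1) + 1*(1 - I)*conj(-I)]
      = (1/4)[(10) + (1 - I) + (0) + (1 + I)] = 12/4 = 3
  <chi_rho, chi_2> = (1/4)[1*(10)*conj(1) + 1*(1 + I)*conj(-1) + 1*(0)*conj(1) + 1*(1 - I)*conj(-1)]
      = (1/4)[(10) + (-1 - I) + (0) + (-1 + I)] = 8/4 = 2
  <chi_rho, chi_3> = (1/4)[1*(10)*conj(1) + 1*(1 + I)*conj(-I) + 1*(0)*conj(-1) + 1*(1 - I)*conj(I)]
      = (1/4)[(10) + (-1 + I) + (0) + (-1 - I)] = 8/4 = 2
(Exp terms are combined using exp(i*s)*conj(exp(i*t)) = exp(i*(s-t)), and sums of them are collapsed using the identity that for every m > 1 the m distinct m-th roots of unity sum to 0, e.g. 1 + exp(2*I*pi/3) + exp(-2*I*pi/3) = 0.)
Dimension check: dim(rho) = sum (mult * dim) = 3*1 + 3*1 + 2*1 + 2*1 = 10 = chi_rho(e) = 10.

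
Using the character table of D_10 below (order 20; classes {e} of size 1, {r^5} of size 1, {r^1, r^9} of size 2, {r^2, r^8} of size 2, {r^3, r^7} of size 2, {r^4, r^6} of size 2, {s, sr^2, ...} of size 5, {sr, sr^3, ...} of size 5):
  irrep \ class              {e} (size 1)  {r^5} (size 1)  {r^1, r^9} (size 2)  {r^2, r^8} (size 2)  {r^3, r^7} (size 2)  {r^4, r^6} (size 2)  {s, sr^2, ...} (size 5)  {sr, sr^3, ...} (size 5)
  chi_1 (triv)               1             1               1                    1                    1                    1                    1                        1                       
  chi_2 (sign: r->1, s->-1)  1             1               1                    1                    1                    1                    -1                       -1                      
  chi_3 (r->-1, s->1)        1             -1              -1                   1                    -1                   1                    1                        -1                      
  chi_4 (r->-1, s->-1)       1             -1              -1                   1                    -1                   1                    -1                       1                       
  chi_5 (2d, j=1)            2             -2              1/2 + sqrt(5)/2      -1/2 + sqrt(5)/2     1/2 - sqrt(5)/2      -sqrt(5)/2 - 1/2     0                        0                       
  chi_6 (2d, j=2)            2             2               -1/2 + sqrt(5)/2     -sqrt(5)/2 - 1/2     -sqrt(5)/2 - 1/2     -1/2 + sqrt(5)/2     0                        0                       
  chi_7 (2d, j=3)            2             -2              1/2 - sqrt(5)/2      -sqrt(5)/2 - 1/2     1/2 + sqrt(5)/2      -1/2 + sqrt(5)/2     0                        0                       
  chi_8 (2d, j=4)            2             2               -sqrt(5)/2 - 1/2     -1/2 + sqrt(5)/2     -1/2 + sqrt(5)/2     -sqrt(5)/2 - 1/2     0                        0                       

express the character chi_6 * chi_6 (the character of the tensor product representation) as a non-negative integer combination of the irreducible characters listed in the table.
chi_6 tensor chi_6 = chi_1 + chi_2 + chi_8 (all other irreducibles have multiplicity 0).

Details: The character of a tensor product is the pointwise product (chi_6 * chi_6)(C) = chi_6(C) * chi_6(C):
  {e}: (2)*(2), {r^5}: (2)*(2), {r^1, r^9}: (-1/2 + sqrt(5)/2)*(-1/2 + sqrt(5)/2), {r^2, r^8}: (-sqrt(5)/2 - 1/2)*(-sqrt(5)/2 - 1/2), {r^3, r^7}: (-sqrt(5)/2 - 1/2)*(-sqrt(5)/2 - 1/2), {r^4, r^6}: (-1/2 + sqrt(5)/2)*(-1/2 + sqrt(5)/2), {s, sr^2, ...}: (0)*(0), {sr, sr^3, ...}: (0)*(0)
so (chi_6 * chi_6) takes values
  {e} -> 4, {r^5} -> 4, {r^1, r^9} -> 3/2 - sqrt(5)/2, {r^2, r^8} -> sqrt(5)/2 + 3/2, {r^3, r^7} -> sqrt(5)/2 + 3/2, {r^4, r^6} -> 3/2 - sqrt(5)/2, {s, sr^2, ...} -> 0, {sr, sr^3, ...} -> 0.
Now take the inner product of this character with each irreducible chi from the table, <chi_6*chi_6, chi> = (1/20) sum_C |C| (chi_6*chi_6)(C) conj(chi(C)):
  <chi_6*chi_6, chi_1> = (1/20)[1*(4)*conj(1) + 1*(4)*conj(1) + 2*(3/2 - sqrt(5)/2)*conj(1) + 2*(sqrt(5)/2 + 3/2)*conj(1) + 2*(sqrt(5)/2 + 3/2)*conj(1) + 2*(3/2 - sqrt(5)/2)*conj(1) + 5*(0)*conj(1) + 5*(0)*conj(1)]
      = (1/20)[(4) + (4) + (3 - sqrt(5)) + (sqrt(5) + 3) + (sqrt(5) + 3) + (3 - sqrt(5)) + (0) + (0)] = 20/20 = 1
  <chi_6*chi_6, chi_2> = (1/20)[1*(4)*conj(1) + 1*(4)*conj(1) + 2*(3/2 - sqrt(5)/2)*conj(1) + 2*(sqrt(5)/2 + 3/2)*conj(1) + 2*(sqrt(5)/2 + 3/2)*conj(1) + 2*(3/2 - sqrt(5)/2)*conj(1) + 5*(0)*conj(-1) + 5*(0)*conj(-1)]
      = (1/20)[(4) + (4) + (3 - sqrt(5)) + (sqrt(5) + 3) + (sqrt(5) + 3) + (3 - sqrt(5)) + (0) + (0)] = 20/20 = 1
  <chi_6*chi_6, chi_3> = (1/20)[1*(4)*conj(1) + 1*(4)*conj(-1) + 2*(3/2 - sqrt(5)/2)*conj(-1) + 2*(sqrt(5)/2 + 3/2)*conj(1) + 2*(sqrt(5)/2 + 3/2)*conj(-1) + 2*(3/2 - sqrt(5)/2)*conj(1) + 5*(0)*conj(1) + 5*(0)*conj(-1)]
      = (1/20)[(4) + (-4) + (-3 + sqrt(5)) + (sqrt(5) + 3) + (-3 - sqrt(5)) + (3 - sqrt(5)) + (0) + (0)] = 0/20 = 0
  <chi_6*chi_6, chi_4> = (1/20)[1*(4)*conj(1) + 1*(4)*conj(-1) + 2*(3/2 - sqrt(5)/2)*conj(-1) + 2*(sqrt(5)/2 + 3/2)*conj(1) + 2*(sqrt(5)/2 + 3/2)*conj(-1) + 2*(3/2 - sqrt(5)/2)*conj(1) + 5*(0)*conj(-1) + 5*(0)*conj(1)]
      = (1/20)[(4) + (-4) + (-3 + sqrt(5)) + (sqrt(5) + 3) + (-3 - sqrt(5)) + (3 - sqrt(5)) + (0) + (0)] = 0/20 = 0
  <chi_6*chi_6, chi_5> = (1/20)[1*(4)*conj(2) + 1*(4)*conj(-2) + 2*(3/2 - sqrt(5)/2)*conj(1/2 + sqrt(5)/2) + 2*(sqrt(5)/2 + 3/2)*conj(-1/2 + sqrt(5)/2) + 2*(sqrt(5)/2 + 3/2)*conj(1/2 - sqrt(5)/2) + 2*(3/2 - sqrt(5)/2)*conj(-sqrt(5)/2 - 1/2) + 5*(0)*conj(0) + 5*(0)*conj(0)]
      = (1/20)[(8) + (-8) + (-1 + sqrt(5)) + (1 + sqrt(5)) + (-sqrt(5) - 1) + (1 - sqrt(5)) + (0) + (0)] = 0/20 = 0
  <chi_6*chi_6, chi_6> = (1/20)[1*(4)*conj(2) + 1*(4)*conj(2) + 2*(3/2 - sqrt(5)/2)*conj(-1/2 + sqrt(5)/2) + 2*(sqrt(5)/2 + 3/2)*conj(-sqrt(5)/2 - 1/2) + 2*(sqrt(5)/2 + 3/2)*conj(-sqrt(5)/2 - 1/2) + 2*(3/2 - sqrt(5)/2)*conj(-1/2 + sqrt(5)/2) + 5*(0)*conj(0) + 5*(0)*conj(0)]
      = (1/20)[(8) + (8) + (-4 + 2*sqrt(5)) + (-2*sqrt(5) - 4) + (-2*sqrt(5) - 4) + (-4 + 2*sqrt(5)) + (0) + (0)] = 0/20 = 0
  <chi_6*chi_6, chi_7> = (1/20)[1*(4)*conj(2) + 1*(4)*conj(-2) + 2*(3/2 - sqrt(5)/2)*conj(1/2 - sqrt(5)/2) + 2*(sqrt(5)/2 + 3/2)*conj(-sqrt(5)/2 - 1/2) + 2*(sqrt(5)/2 + 3/2)*conj(1/2 + sqrt(5)/2) + 2*(3/2 - sqrt(5)/2)*conj(-1/2 + sqrt(5)/2) + 5*(0)*conj(0) + 5*(0)*conj(0)]
      = (1/20)[(8) + (-8) + (4 - 2*sqrt(5)) + (-2*sqrt(5) - 4) + (4 + 2*sqrt(5)) + (-4 + 2*sqrt(5)) + (0) + (0)] = 0/20 = 0
  <chi_6*chi_6, chi_8> = (1/20)[1*(4)*conj(2) + 1*(4)*conj(2) + 2*(3/2 - sqrt(5)/2)*conj(-sqrt(5)/2 - 1/2) + 2*(sqrt(5)/2 + 3/2)*conj(-1/2 + sqrt(5)/2) + 2*(sqrt(5)/2 + 3/2)*conj(-1/2 + sqrt(5)/2) + 2*(3/2 - sqrt(5)/2)*conj(-sqrt(5)/2 - 1/2) + 5*(0)*conj(0) + 5*(0)*conj(0)]
      = (1/20)[(8) + (8) + (1 - sqrt(5)) + (1 + sqrt(5)) + (1 + sqrt(5)) + (1 - sqrt(5)) + (0) + (0)] = 20/20 = 1
Hence the multiplicities are chi_1: 1, chi_2: 1, chi_8: 1. Dimension check: dim(chi_6)*dim(chi_6) = 2*2 = 4 and sum (mult * dim) = 1*1 + 1*1 + 1*2 = 4.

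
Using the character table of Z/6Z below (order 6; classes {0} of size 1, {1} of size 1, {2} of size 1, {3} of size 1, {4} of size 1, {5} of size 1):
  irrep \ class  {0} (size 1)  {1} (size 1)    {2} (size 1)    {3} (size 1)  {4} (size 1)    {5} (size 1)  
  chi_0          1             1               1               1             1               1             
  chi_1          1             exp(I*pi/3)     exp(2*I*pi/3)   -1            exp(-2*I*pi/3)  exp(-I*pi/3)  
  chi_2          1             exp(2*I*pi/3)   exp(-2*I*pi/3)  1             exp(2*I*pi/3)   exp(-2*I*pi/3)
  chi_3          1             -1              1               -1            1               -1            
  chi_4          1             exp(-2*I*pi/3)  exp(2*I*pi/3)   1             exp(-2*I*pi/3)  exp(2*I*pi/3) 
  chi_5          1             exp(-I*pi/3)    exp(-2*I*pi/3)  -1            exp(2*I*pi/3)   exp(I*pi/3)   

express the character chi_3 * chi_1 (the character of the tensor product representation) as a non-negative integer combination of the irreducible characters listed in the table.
chi_3 tensor chi_1 = chi_4 (all other irreducibles have multiplicity 0).

Justification: The character of a tensor product is the pointwise product (chi_3 * chi_1)(C) = chi_3(C) * chi_1(C):
  {0}: (1)*(1), {1}: (-1)*(exp(I*pi/3)), {2}: (1)*(exp(2*I*pi/3)), {3}: (-1)*(-1), {4}: (1)*(exp(-2*I*pi/3)), {5}: (-1)*(exp(-I*pi/3))
so (chi_3 * chi_1) takes values
  {0} -> 1, {1} -> -exp(I*pi/3), {2} -> exp(2*I*pi/3), {3} -> 1, {4} -> exp(-2*I*pi/3), {5} -> -exp(-I*pi/3).
Now take the inner product of this character with each irreducible chi from the table, <chi_3*chi_1, chi> = (1/6) sum_C |C| (chi_3*chi_1)(C) conj(chi(C)):
  <chi_3*chi_1, chi_0> = (1/6)[1*(1)*conj(1) + 1*(-exp(I*pi/3))*conj(1) + 1*(exp(2*I*pi/3))*conj(1) + 1*(1)*conj(1) + 1*(exp(-2*I*pi/3))*conj(1) + 1*(-exp(-I*pi/3))*conj(1)]
      = (1/6)[(1) + (-exp(I*pi/3)) + (exp(2*I*pi/3)) + (1) + (exp(-2*I*pi/3)) + (-exp(-I*pi/3))] = 0/6 = 0
  <chi_3*chi_1, chi_1> = (1/6)[1*(1)*conj(1) + 1*(-exp(I*pi/3))*conj(exp(I*pi/3)) + 1*(exp(2*I*pi/3))*conj(exp(2*I*pi/3)) + 1*(1)*conj(-1) + 1*(exp(-2*I*pi/3))*conj(exp(-2*I*pi/3)) + 1*(-exp(-I*pi/3))*conj(exp(-I*pi/3))]
      = (1/6)[(1) + (-1) + (1) + (-1) + (1) + (-1)] = 0/6 = 0
  <chi_3*chi_1, chi_2> = (1/6)[1*(1)*conj(1) + 1*(-exp(I*pi/3))*conj(exp(2*I*pi/3)) + 1*(exp(2*I*pi/3))*conj(exp(-2*I*pi/3)) + 1*(1)*conj(1) + 1*(exp(-2*I*pi/3))*conj(exp(2*I*pi/3)) + 1*(-exp(-I*pi/3))*conj(exp(-2*I*pi/3))]
      = (1/6)[(1) + (-exp(-I*pi/3)) + (exp(-2*I*pi/3)) + (1) + (exp(2*I*pi/3)) + (-exp(I*pi/3))] = 0/6 = 0
  <chi_3*chi_1, chi_3> = (1/6)[1*(1)*conj(1) + 1*(-exp(I*pi/3))*conj(-1) + 1*(exp(2*I*pi/3))*conj(1) + 1*(1)*conj(-1) + 1*(exp(-2*I*pi/3))*conj(1) + 1*(-exp(-I*pi/3))*conj(-1)]
      = (1/6)[(1) + (exp(I*pi/3)) + (exp(2*I*pi/3)) + (-1) + (exp(-2*I*pi/3)) + (exp(-I*pi/3))] = 0/6 = 0
  <chi_3*chi_1, chi_4> = (1/6)[1*(1)*conj(1) + 1*(-exp(I*pi/3))*conj(exp(-2*I*pi/3)) + 1*(exp(2*I*pi/3))*conj(exp(2*I*pi/3)) + 1*(1)*conj(1) + 1*(exp(-2*I*pi/3))*conj(exp(-2*I*pi/3)) + 1*(-exp(-I*pi/3))*conj(exp(2*I*pi/3))]
      = (1/6)[(1) + (1) + (1) + (1) + (1) + (1)] = 6/6 = 1
  <chi_3*chi_1, chi_5> = (1/6)[1*(1)*conj(1) + 1*(-exp(I*pi/3))*conj(exp(-I*pi/3)) + 1*(exp(2*I*pi/3))*conj(exp(-2*I*pi/3)) + 1*(1)*conj(-1) + 1*(exp(-2*I*pi/3))*conj(exp(2*I*pi/3)) + 1*(-exp(-I*pi/3))*conj(exp(I*pi/3))]
      = (1/6)[(1) + (-exp(2*I*pi/3)) + (exp(-2*I*pi/3)) + (-1) + (exp(2*I*pi/3)) + (-exp(-2*I*pi/3))] = 0/6 = 0
(Exp terms are combined using exp(i*s)*conj(exp(i*t)) = exp(i*(s-t)), and sums of them are collapsed using the identity that for every m > 1 the m distinct m-th roots of unity sum to 0, e.g. 1 + exp(2*I*pi/3) + exp(-2*I*pi/3) = 0.)
Hence the multiplicities are chi_4: 1. Dimension check: dim(chi_3)*dim(chi_1) = 1*1 = 1 and sum (mult * dim) = 1*1 = 1.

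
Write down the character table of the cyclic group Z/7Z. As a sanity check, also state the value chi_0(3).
Character table of Z/7Z (irreps indexed chi_0,...,chi_6 with chi_k(m) = zeta_7^(k*m), zeta_7 = exp(2*pi*i/7)):
  irrep \ class  {0} (size 1)  {1} (size 1)    {2} (size 1)    {3} (size 1)    {4} (size 1)    {5} (size 1)    {6} (size 1)  
  chi_0          1             1               1               1               1               1               1             
  chi_1          1             exp(2*I*pi/7)   exp(4*I*pi/7)   exp(6*I*pi/7)   exp(-6*I*pi/7)  exp(-4*I*pi/7)  exp(-2*I*pi/7)
  chi_2          1             exp(4*I*pi/7)   exp(-6*I*pi/7)  exp(-2*I*pi/7)  exp(2*I*pi/7)   exp(6*I*pi/7)   exp(-4*I*pi/7)
  chi_3          1             exp(6*I*pi/7)   exp(-2*I*pi/7)  exp(4*I*pi/7)   exp(-4*I*pi/7)  exp(2*I*pi/7)   exp(-6*I*pi/7)
  chi_4          1             exp(-6*I*pi/7)  exp(2*I*pi/7)   exp(-4*I*pi/7)  exp(4*I*pi/7)   exp(-2*I*pi/7)  exp(6*I*pi/7) 
  chi_5          1             exp(-4*I*pi/7)  exp(6*I*pi/7)   exp(2*I*pi/7)   exp(-2*I*pi/7)  exp(-6*I*pi/7)  exp(4*I*pi/7) 
  chi_6          1             exp(-2*I*pi/7)  exp(-4*I*pi/7)  exp(-6*I*pi/7)  exp(6*I*pi/7)   exp(4*I*pi/7)   exp(2*I*pi/7) 

Spot check: chi_0(3) = zeta_7^(0*3) = zeta_7^0 = 1.

Details: Z/7Z is abelian, so all 7 irreducible complex representations are 1-dimensional. They are given by chi_k(m) = zeta_7^(k*m) for k = 0,...,6. Row orthogonality: sum_m chi_k(m) conj(chi_l(m)) = 7 * [k = l].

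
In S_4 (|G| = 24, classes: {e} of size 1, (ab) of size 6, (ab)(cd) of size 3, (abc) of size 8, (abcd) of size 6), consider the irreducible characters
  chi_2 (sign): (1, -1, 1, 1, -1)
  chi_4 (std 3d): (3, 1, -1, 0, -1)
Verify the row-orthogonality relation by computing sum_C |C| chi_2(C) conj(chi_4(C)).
Sum = 0; so <chi_2, chi_4> = 0 (distinct irreducibles are orthogonal).

Justification: Compute term by term over conjugacy classes (|C| * chi_2(C) * conj(chi_4(C))):
  1*(1)*conj(3) + 6*(-1)*conj(1) + 3*(1)*conj(-1) + 8*(1)*conj(0) + 6*(-1)*conj(-1)
  = (3) + (-6) + (-3) + (0) + (6)
  = 0.
Dividing by |G| = 24 gives 0/24 = 0, matching the row-orthogonality relation <chi_2, chi_4> = [chi_2 = chi_4].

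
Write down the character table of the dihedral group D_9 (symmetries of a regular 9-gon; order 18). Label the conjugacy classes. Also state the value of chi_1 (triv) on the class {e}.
Conjugacy classes: {e} of size 1, {r^1, r^8} of size 2, {r^2, r^7} of size 2, {r^3, r^6} of size 2, {r^4, r^5} of size 2, {s, sr, ..., sr^8} of size 9.
Character table:
  irrep \ class              {e} (size 1)  {r^1, r^8} (size 2)  {r^2, r^7} (size 2)  {r^3, r^6} (size 2)  {r^4, r^5} (size 2)  {s, sr, ..., sr^8} (size 9)
  chi_1 (triv)               1             1                    1                    1                    1                    1                          
  chi_2 (sign: r->1, s->-1)  1             1                    1                    1                    1                    -1                         
  chi_3 (2d, j=1)            2             2*cos(2*pi/9)        2*cos(4*pi/9)        -1                   -2*cos(pi/9)         0                          
  chi_4 (2d, j=2)            2             2*cos(4*pi/9)        -2*cos(pi/9)         -1                   2*cos(2*pi/9)        0                          
  chi_5 (2d, j=3)            2             -1                   -1                   2                    -1                   0                          
  chi_6 (2d, j=4)            2             -2*cos(pi/9)         2*cos(2*pi/9)        -1                   2*cos(4*pi/9)        0                          

Spot check: chi_1 (triv) on {e} = 1.

Justification: D_9 has order 2*9 = 18 with 6 conjugacy classes, hence 6 irreducibles. Sum of squared dims 1 + 1 + 4 + 4 + 4 + 4 = 18 = |G|. Linear characters come from the abelianisation; the 2-dimensional irreps have character r^k -> 2*cos(2*pi*j*k/9), reflections -> 0.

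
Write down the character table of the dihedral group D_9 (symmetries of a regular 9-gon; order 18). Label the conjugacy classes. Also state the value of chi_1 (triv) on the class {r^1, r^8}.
Conjugacy classes: {e} of size 1, {r^1, r^8} of size 2, {r^2, r^7} of size 2, {r^3, r^6} of size 2, {r^4, r^5} of size 2, {s, sr, ..., sr^8} of size 9.
Character table:
  irrep \ class              {e} (size 1)  {r^1, r^8} (size 2)  {r^2, r^7} (size 2)  {r^3, r^6} (size 2)  {r^4, r^5} (size 2)  {s, sr, ..., sr^8} (size 9)
  chi_1 (triv)               1             1                    1                    1                    1                    1                          
  chi_2 (sign: r->1, s->-1)  1             1                    1                    1                    1                    -1                         
  chi_3 (2d, j=1)            2             2*cos(2*pi/9)        2*cos(4*pi/9)        -1                   -2*cos(pi/9)         0                          
  chi_4 (2d, j=2)            2             2*cos(4*pi/9)        -2*cos(pi/9)         -1                   2*cos(2*pi/9)        0                          
  chi_5 (2d, j=3)            2             -1                   -1                   2                    -1                   0                          
  chi_6 (2d, j=4)            2             -2*cos(pi/9)         2*cos(2*pi/9)        -1                   2*cos(4*pi/9)        0                          

Spot check: chi_1 (triv) on {r^1, r^8} = 1.

Reasoning: D_9 has order 2*9 = 18 with 6 conjugacy classes, hence 6 irreducibles. Sum of squared dims 1 + 1 + 4 + 4 + 4 + 4 = 18 = |G|. Linear characters come from the abelianisation; the 2-dimensional irreps have character r^k -> 2*cos(2*pi*j*k/9), reflections -> 0.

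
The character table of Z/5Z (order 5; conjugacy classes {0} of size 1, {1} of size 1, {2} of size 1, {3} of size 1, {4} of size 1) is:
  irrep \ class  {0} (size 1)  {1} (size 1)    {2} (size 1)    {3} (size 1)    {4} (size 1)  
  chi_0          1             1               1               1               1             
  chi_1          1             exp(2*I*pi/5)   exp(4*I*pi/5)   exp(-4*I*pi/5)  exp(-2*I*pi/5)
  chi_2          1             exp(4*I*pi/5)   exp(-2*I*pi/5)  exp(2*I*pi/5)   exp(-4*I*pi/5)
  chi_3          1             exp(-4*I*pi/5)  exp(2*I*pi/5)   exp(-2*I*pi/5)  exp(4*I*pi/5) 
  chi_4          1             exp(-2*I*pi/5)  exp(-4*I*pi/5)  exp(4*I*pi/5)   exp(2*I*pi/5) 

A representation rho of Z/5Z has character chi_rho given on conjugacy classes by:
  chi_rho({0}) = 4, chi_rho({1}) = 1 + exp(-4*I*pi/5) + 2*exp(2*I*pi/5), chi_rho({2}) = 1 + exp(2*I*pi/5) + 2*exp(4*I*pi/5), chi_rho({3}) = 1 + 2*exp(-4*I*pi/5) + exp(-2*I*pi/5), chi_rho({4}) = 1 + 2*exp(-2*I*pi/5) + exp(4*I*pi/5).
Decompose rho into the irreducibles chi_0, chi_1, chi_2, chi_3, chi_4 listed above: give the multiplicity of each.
Multiplicities: chi_0: 1, chi_1: 2, chi_2: 0, chi_3: 1, chi_4: 0.

Why: Use <chi_rho, chi> = (1/|G|) sum_C |C| * chi_rho(C) * conj(chi(C)) with |G| = 5 for each irreducible chi in the table:
  <chi_rho, chi_0> = (1/5)[1*(4)*conj(1) + 1*(1 + exp(-4*I*pi/5) + 2*exp(2*I*pi/5))*conj(1) + 1*(1 + exp(2*I*pi/5) + 2*exp(4*I*pi/5))*conj(1) + 1*(1 + 2*exp(-4*I*pi/5) + exp(-2*I*pi/5))*conj(1) + 1*(1 + 2*exp(-2*I*pi/5) + exp(4*I*pi/5))*conj(1)]
      = (1/5)[(4) + (1 + exp(-4*I*pi/5) + 2*exp(2*I*pi/5)) + (1 + exp(2*I*pi/5) + 2*exp(4*I*pi/5)) + (1 + 2*exp(-4*I*pi/5) + exp(-2*I*pi/5)) + (1 + 2*exp(-2*I*pi/5) + exp(4*I*pi/5))] = 5/5 = 1
  <chi_rho, chi_1> = (1/5)[1*(4)*conj(1) + 1*(1 + exp(-4*I*pi/5) + 2*exp(2*I*pi/5))*conj(exp(2*I*pi/5)) + 1*(1 + exp(2*I*pi/5) + 2*exp(4*I*pi/5))*conj(exp(4*I*pi/5)) + 1*(1 + 2*exp(-4*I*pi/5) + exp(-2*I*pi/5))*conj(exp(-4*I*pi/5)) + 1*(1 + 2*exp(-2*I*pi/5) + exp(4*I*pi/5))*conj(exp(-2*I*pi/5))]
      = (1/5)[(4) + (2 + exp(-2*I*pi/5) + exp(4*I*pi/5)) + (2 + exp(-2*I*pi/5) + exp(-4*I*pi/5)) + (2 + exp(4*I*pi/5) + exp(2*I*pi/5)) + (2 + exp(-4*I*pi/5) + exp(2*I*pi/5))] = 10/5 = 2
  <chi_rho, chi_2> = (1/5)[1*(4)*conj(1) + 1*(1 + exp(-4*I*pi/5) + 2*exp(2*I*pi/5))*conj(exp(4*I*pi/5)) + 1*(1 + exp(2*I*pi/5) + 2*exp(4*I*pi/5))*conj(exp(-2*I*pi/5)) + 1*(1 + 2*exp(-4*I*pi/5) + exp(-2*I*pi/5))*conj(exp(2*I*pi/5)) + 1*(1 + 2*exp(-2*I*pi/5) + exp(4*I*pi/5))*conj(exp(-4*I*pi/5))]
      = (1/5)[(4) + (2*exp(-2*I*pi/5) + exp(-4*I*pi/5) + exp(2*I*pi/5)) + (2*exp(-4*I*pi/5) + exp(4*I*pi/5) + exp(2*I*pi/5)) + (exp(-2*I*pi/5) + exp(-4*I*pi/5) + 2*exp(4*I*pi/5)) + (exp(-2*I*pi/5) + exp(4*I*pi/5) + 2*exp(2*I*pi/5))] = 0/5 = 0
  <chi_rho, chi_3> = (1/5)[1*(4)*conj(1) + 1*(1 + exp(-4*I*pi/5) + 2*exp(2*I*pi/5))*conj(exp(-4*I*pi/5)) + 1*(1 + exp(2*I*pi/5) + 2*exp(4*I*pi/5))*conj(exp(2*I*pi/5)) + 1*(1 + 2*exp(-4*I*pi/5) + exp(-2*I*pi/5))*conj(exp(-2*I*pi/5)) + 1*(1 + 2*exp(-2*I*pi/5) + exp(4*I*pi/5))*conj(exp(4*I*pi/5))]
      = (1/5)[(4) + (1 + 2*exp(-4*I*pi/5) + exp(4*I*pi/5)) + (1 + exp(-2*I*pi/5) + 2*exp(2*I*pi/5)) + (1 + 2*exp(-2*I*pi/5) + exp(2*I*pi/5)) + (1 + exp(-4*I*pi/5) + 2*exp(4*I*pi/5))] = 5/5 = 1
  <chi_rho, chi_4> = (1/5)[1*(4)*conj(1) + 1*(1 + exp(-4*I*pi/5) + 2*exp(2*I*pi/5))*conj(exp(-2*I*pi/5)) + 1*(1 + exp(2*I*pi/5) + 2*exp(4*I*pi/5))*conj(exp(-4*I*pi/5)) + 1*(1 + 2*exp(-4*I*pi/5) + exp(-2*I*pi/5))*conj(exp(4*I*pi/5)) + 1*(1 + 2*exp(-2*I*pi/5) + exp(4*I*pi/5))*conj(exp(2*I*pi/5))]
      = (1/5)[(4) + (exp(-2*I*pi/5) + exp(2*I*pi/5) + 2*exp(4*I*pi/5)) + (2*exp(-2*I*pi/5) + exp(-4*I*pi/5) + exp(4*I*pi/5)) + (exp(-4*I*pi/5) + exp(4*I*pi/5) + 2*exp(2*I*pi/5)) + (2*exp(-4*I*pi/5) + exp(-2*I*pi/5) + exp(2*I*pi/5))] = 0/5 = 0
(Exp terms are combined using exp(i*s)*conj(exp(i*t)) = exp(i*(s-t)), and sums of them are collapsed using the identity that for every m > 1 the m distinct m-th roots of unity sum to 0, e.g. 1 + exp(2*I*pi/3) + exp(-2*I*pi/3) = 0.)
Dimension check: dim(rho) = sum (mult * dim) = 1*1 + 2*1 + 0*1 + 1*1 + 0*1 = 4 = chi_rho(e) = 4.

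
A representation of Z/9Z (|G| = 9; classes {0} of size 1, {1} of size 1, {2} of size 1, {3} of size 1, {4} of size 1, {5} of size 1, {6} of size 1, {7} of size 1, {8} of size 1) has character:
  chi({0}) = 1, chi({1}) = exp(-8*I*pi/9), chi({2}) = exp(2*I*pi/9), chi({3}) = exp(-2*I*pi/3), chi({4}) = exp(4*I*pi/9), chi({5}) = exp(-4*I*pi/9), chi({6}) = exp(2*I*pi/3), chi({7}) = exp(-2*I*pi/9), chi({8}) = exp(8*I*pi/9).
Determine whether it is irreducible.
Irreducible: <chi, chi> = 1.

Working: <chi, chi> = (1/|G|) sum_C |C| * |chi(C)|^2 = (1/9)[1*|1|^2 + 1*|exp(-8*I*pi/9)|^2 + 1*|exp(2*I*pi/9)|^2 + 1*|exp(-2*I*pi/3)|^2 + 1*|exp(4*I*pi/9)|^2 + 1*|exp(-4*I*pi/9)|^2 + 1*|exp(2*I*pi/3)|^2 + 1*|exp(-2*I*pi/9)|^2 + 1*|exp(8*I*pi/9)|^2]
  = (1/9)[(1) + (1) + (1) + (1) + (1) + (1) + (1) + (1) + (1)] = 9/9 = 1.
(Exp terms are combined using exp(i*s)*conj(exp(i*t)) = exp(i*(s-t)), and sums of them are collapsed using the identity that for every m > 1 the m distinct m-th roots of unity sum to 0, e.g. 1 + exp(2*I*pi/3) + exp(-2*I*pi/3) = 0.)
A character is irreducible iff <chi, chi> = 1, so this representation is irreducible.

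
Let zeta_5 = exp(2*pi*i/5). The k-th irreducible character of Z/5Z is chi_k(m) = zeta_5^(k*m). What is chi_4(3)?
chi_4(3) = zeta_5^12 = exp(4*I*pi/5)

Working: chi_4(3) = zeta_5^(4*3) = zeta_5^12. Since zeta_5^5 = 1, this equals zeta_5^2 = exp(2*pi*i*2/5) = exp(4*I*pi/5).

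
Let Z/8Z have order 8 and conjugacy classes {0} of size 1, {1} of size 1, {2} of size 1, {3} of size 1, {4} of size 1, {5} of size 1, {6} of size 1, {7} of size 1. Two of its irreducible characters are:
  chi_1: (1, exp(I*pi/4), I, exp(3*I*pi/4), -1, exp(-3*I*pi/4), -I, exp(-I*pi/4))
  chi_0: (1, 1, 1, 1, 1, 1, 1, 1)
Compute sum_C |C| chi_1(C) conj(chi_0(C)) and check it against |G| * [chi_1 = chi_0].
Sum = 0; so <chi_1, chi_0> = 0 (distinct irreducibles are orthogonal).

Derivation: Compute term by term over conjugacy classes (|C| * chi_1(C) * conj(chi_0(C))):
  1*(1)*conj(1) + 1*(exp(I*pi/4))*conj(1) + 1*(I)*conj(1) + 1*(exp(3*I*pi/4))*conj(1) + 1*(-1)*conj(1) + 1*(exp(-3*I*pi/4))*conj(1) + 1*(-I)*conj(1) + 1*(exp(-I*pi/4))*conj(1)
  = (1) + (exp(I*pi/4)) + (I) + (exp(3*I*pi/4)) + (-1) + (exp(-3*I*pi/4)) + (-I) + (exp(-I*pi/4))
  = 0.
(Exp terms are combined using exp(i*s)*conj(exp(i*t)) = exp(i*(s-t)), and sums of them are collapsed using the identity that for every m > 1 the m distinct m-th roots of unity sum to 0, e.g. 1 + exp(2*I*pi/3) + exp(-2*I*pi/3) = 0.)
Dividing by |G| = 8 gives 0/8 = 0, matching the row-orthogonality relation <chi_1, chi_0> = [chi_1 = chi_0].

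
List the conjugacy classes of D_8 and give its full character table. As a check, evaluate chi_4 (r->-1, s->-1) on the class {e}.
Conjugacy classes: {e} of size 1, {r^4} of size 1, {r^1, r^7} of size 2, {r^2, r^6} of size 2, {r^3, r^5} of size 2, {s, sr^2, ...} of size 4, {sr, sr^3, ...} of size 4.
Character table:
  irrep \ class              {e} (size 1)  {r^4} (size 1)  {r^1, r^7} (size 2)  {r^2, r^6} (size 2)  {r^3, r^5} (size 2)  {s, sr^2, ...} (size 4)  {sr, sr^3, ...} (size 4)
  chi_1 (triv)               1             1               1                    1                    1                    1                        1                       
  chi_2 (sign: r->1, s->-1)  1             1               1                    1                    1                    -1                       -1                      
  chi_3 (r->-1, s->1)        1             1               -1                   1                    -1                   1                        -1                      
  chi_4 (r->-1, s->-1)       1             1               -1                   1                    -1                   -1                       1                       
  chi_5 (2d, j=1)            2             -2              sqrt(2)              0                    -sqrt(2)             0                        0                       
  chi_6 (2d, j=2)            2             2               0                    -2                   0                    0                        0                       
  chi_7 (2d, j=3)            2             -2              -sqrt(2)             0                    sqrt(2)              0                        0                       

Spot check: chi_4 (r->-1, s->-1) on {e} = 1.

Working: D_8 has order 2*8 = 16 with 7 conjugacy classes, hence 7 irreducibles. Sum of squared dims 1 + 1 + 1 + 1 + 4 + 4 + 4 = 16 = |G|. Linear characters come from the abelianisation; the 2-dimensional irreps have character r^k -> 2*cos(2*pi*j*k/8), reflections -> 0.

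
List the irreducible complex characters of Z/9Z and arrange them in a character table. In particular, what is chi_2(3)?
Character table of Z/9Z (irreps indexed chi_0,...,chi_8 with chi_k(m) = zeta_9^(k*m), zeta_9 = exp(2*pi*i/9)):
  irrep \ class  {0} (size 1)  {1} (size 1)    {2} (size 1)    {3} (size 1)    {4} (size 1)    {5} (size 1)    {6} (size 1)    {7} (size 1)    {8} (size 1)  
  chi_0          1             1               1               1               1               1               1               1               1             
  chi_1          1             exp(2*I*pi/9)   exp(4*I*pi/9)   exp(2*I*pi/3)   exp(8*I*pi/9)   exp(-8*I*pi/9)  exp(-2*I*pi/3)  exp(-4*I*pi/9)  exp(-2*I*pi/9)
  chi_2          1             exp(4*I*pi/9)   exp(8*I*pi/9)   exp(-2*I*pi/3)  exp(-2*I*pi/9)  exp(2*I*pi/9)   exp(2*I*pi/3)   exp(-8*I*pi/9)  exp(-4*I*pi/9)
  chi_3          1             exp(2*I*pi/3)   exp(-2*I*pi/3)  1               exp(2*I*pi/3)   exp(-2*I*pi/3)  1               exp(2*I*pi/3)   exp(-2*I*pi/3)
  chi_4          1             exp(8*I*pi/9)   exp(-2*I*pi/9)  exp(2*I*pi/3)   exp(-4*I*pi/9)  exp(4*I*pi/9)   exp(-2*I*pi/3)  exp(2*I*pi/9)   exp(-8*I*pi/9)
  chi_5          1             exp(-8*I*pi/9)  exp(2*I*pi/9)   exp(-2*I*pi/3)  exp(4*I*pi/9)   exp(-4*I*pi/9)  exp(2*I*pi/3)   exp(-2*I*pi/9)  exp(8*I*pi/9) 
  chi_6          1             exp(-2*I*pi/3)  exp(2*I*pi/3)   1               exp(-2*I*pi/3)  exp(2*I*pi/3)   1               exp(-2*I*pi/3)  exp(2*I*pi/3) 
  chi_7          1             exp(-4*I*pi/9)  exp(-8*I*pi/9)  exp(2*I*pi/3)   exp(2*I*pi/9)   exp(-2*I*pi/9)  exp(-2*I*pi/3)  exp(8*I*pi/9)   exp(4*I*pi/9) 
  chi_8          1             exp(-2*I*pi/9)  exp(-4*I*pi/9)  exp(-2*I*pi/3)  exp(-8*I*pi/9)  exp(8*I*pi/9)   exp(2*I*pi/3)   exp(4*I*pi/9)   exp(2*I*pi/9) 

Spot check: chi_2(3) = zeta_9^(2*3) = zeta_9^6 = exp(-2*I*pi/3).

Solution. Z/9Z is abelian, so all 9 irreducible complex representations are 1-dimensional. They are given by chi_k(m) = zeta_9^(k*m) for k = 0,...,8. Row orthogonality: sum_m chi_k(m) conj(chi_l(m)) = 9 * [k = l].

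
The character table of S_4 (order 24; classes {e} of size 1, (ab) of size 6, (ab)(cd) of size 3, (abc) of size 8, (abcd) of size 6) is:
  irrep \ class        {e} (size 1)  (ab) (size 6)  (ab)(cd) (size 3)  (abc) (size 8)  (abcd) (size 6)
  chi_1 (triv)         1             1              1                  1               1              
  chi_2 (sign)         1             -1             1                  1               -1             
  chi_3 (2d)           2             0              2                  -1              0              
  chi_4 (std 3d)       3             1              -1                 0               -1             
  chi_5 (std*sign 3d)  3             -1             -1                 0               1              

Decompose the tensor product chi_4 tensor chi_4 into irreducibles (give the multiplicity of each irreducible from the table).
chi_4 tensor chi_4 = chi_1 + chi_3 + chi_4 + chi_5 (all other irreducibles have multiplicity 0).

Explanation: The character of a tensor product is the pointwise product (chi_4 * chi_4)(C) = chi_4(C) * chi_4(C):
  {e}: (3)*(3), (ab): (1)*(1), (ab)(cd): (-1)*(-1), (abc): (0)*(0), (abcd): (-1)*(-1)
so (chi_4 * chi_4) takes values
  {e} -> 9, (ab) -> 1, (ab)(cd) -> 1, (abc) -> 0, (abcd) -> 1.
Now take the inner product of this character with each irreducible chi from the table, <chi_4*chi_4, chi> = (1/24) sum_C |C| (chi_4*chi_4)(C) conj(chi(C)):
  <chi_4*chi_4, chi_1> = (1/24)[1*(9)*conj(1) + 6*(1)*conj(1) + 3*(1)*conj(1) + 8*(0)*conj(1) + 6*(1)*conj(1)]
      = (1/24)[(9) + (6) + (3) + (0) + (6)] = 24/24 = 1
  <chi_4*chi_4, chi_2> = (1/24)[1*(9)*conj(1) + 6*(1)*conj(-1) + 3*(1)*conj(1) + 8*(0)*conj(1) + 6*(1)*conj(-1)]
      = (1/24)[(9) + (-6) + (3) + (0) + (-6)] = 0/24 = 0
  <chi_4*chi_4, chi_3> = (1/24)[1*(9)*conj(2) + 6*(1)*conj(0) + 3*(1)*conj(2) + 8*(0)*conj(-1) + 6*(1)*conj(0)]
      = (1/24)[(18) + (0) + (6) + (0) + (0)] = 24/24 = 1
  <chi_4*chi_4, chi_4> = (1/24)[1*(9)*conj(3) + 6*(1)*conj(1) + 3*(1)*conj(-1) + 8*(0)*conj(0) + 6*(1)*conj(-1)]
      = (1/24)[(27) + (6) + (-3) + (0) + (-6)] = 24/24 = 1
  <chi_4*chi_4, chi_5> = (1/24)[1*(9)*conj(3) + 6*(1)*conj(-1) + 3*(1)*conj(-1) + 8*(0)*conj(0) + 6*(1)*conj(1)]
      = (1/24)[(27) + (-6) + (-3) + (0) + (6)] = 24/24 = 1
Hence the multiplicities are chi_1: 1, chi_3: 1, chi_4: 1, chi_5: 1. Dimension check: dim(chi_4)*dim(chi_4) = 3*3 = 9 and sum (mult * dim) = 1*1 + 1*2 + 1*3 + 1*3 = 9.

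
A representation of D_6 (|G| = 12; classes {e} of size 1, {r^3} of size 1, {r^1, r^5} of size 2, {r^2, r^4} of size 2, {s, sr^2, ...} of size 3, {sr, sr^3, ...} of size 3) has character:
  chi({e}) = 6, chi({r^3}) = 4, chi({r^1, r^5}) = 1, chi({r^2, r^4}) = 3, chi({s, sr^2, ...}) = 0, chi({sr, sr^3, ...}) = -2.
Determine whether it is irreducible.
Not irreducible (reducible): <chi, chi> = 7 > 1.

Justification: <chi, chi> = (1/|G|) sum_C |C| * |chi(C)|^2 = (1/12)[1*|6|^2 + 1*|4|^2 + 2*|1|^2 + 2*|3|^2 + 3*|0|^2 + 3*|-2|^2]
  = (1/12)[(36) + (16) + (2) + (18) + (0) + (12)] = 84/12 = 7.
A character is irreducible iff <chi, chi> = 1, so this representation is reducible.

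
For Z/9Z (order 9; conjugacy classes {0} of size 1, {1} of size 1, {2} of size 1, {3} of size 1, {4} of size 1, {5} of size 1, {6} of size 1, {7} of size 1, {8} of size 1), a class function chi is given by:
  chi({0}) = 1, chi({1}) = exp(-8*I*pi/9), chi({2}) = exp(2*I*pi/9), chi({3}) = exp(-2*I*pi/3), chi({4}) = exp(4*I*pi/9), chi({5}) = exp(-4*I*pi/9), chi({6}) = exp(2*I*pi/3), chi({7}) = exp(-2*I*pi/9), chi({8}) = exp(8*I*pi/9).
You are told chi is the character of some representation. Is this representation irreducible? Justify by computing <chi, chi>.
Irreducible: <chi, chi> = 1.

Working: <chi, chi> = (1/|G|) sum_C |C| * |chi(C)|^2 = (1/9)[1*|1|^2 + 1*|exp(-8*I*pi/9)|^2 + 1*|exp(2*I*pi/9)|^2 + 1*|exp(-2*I*pi/3)|^2 + 1*|exp(4*I*pi/9)|^2 + 1*|exp(-4*I*pi/9)|^2 + 1*|exp(2*I*pi/3)|^2 + 1*|exp(-2*I*pi/9)|^2 + 1*|exp(8*I*pi/9)|^2]
  = (1/9)[(1) + (1) + (1) + (1) + (1) + (1) + (1) + (1) + (1)] = 9/9 = 1.
(Exp terms are combined using exp(i*s)*conj(exp(i*t)) = exp(i*(s-t)), and sums of them are collapsed using the identity that for every m > 1 the m distinct m-th roots of unity sum to 0, e.g. 1 + exp(2*I*pi/3) + exp(-2*I*pi/3) = 0.)
A character is irreducible iff <chi, chi> = 1, so this representation is irreducible.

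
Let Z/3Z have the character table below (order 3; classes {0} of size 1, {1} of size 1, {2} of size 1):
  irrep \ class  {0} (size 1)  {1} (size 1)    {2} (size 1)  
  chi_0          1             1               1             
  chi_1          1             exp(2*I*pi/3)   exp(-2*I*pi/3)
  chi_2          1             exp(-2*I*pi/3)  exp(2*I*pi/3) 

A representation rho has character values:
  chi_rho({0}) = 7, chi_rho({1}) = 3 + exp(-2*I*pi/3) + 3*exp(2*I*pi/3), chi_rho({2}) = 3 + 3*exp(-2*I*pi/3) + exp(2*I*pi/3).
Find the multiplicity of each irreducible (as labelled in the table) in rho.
Multiplicities: chi_0: 3, chi_1: 3, chi_2: 1.

Reasoning: Use <chi_rho, chi> = (1/|G|) sum_C |C| * chi_rho(C) * conj(chi(C)) with |G| = 3 for each irreducible chi in the table:
  <chi_rho, chi_0> = (1/3)[1*(7)*conj(1) + 1*(3 + exp(-2*I*pi/3) + 3*exp(2*I*pi/3))*conj(1) + 1*(3 + 3*exp(-2*I*pi/3) + exp(2*I*pi/3))*conj(1)]
      = (1/3)[(7) + (3 + exp(-2*I*pi/3) + 3*exp(2*I*pi/3)) + (3 + 3*exp(-2*I*pi/3) + exp(2*I*pi/3))] = 9/3 = 3
  <chi_rho, chi_1> = (1/3)[1*(7)*conj(1) + 1*(3 + exp(-2*I*pi/3) + 3*exp(2*I*pi/3))*conj(exp(2*I*pi/3)) + 1*(3 + 3*exp(-2*I*pi/3) + exp(2*I*pi/3))*conj(exp(-2*I*pi/3))]
      = (1/3)[(7) + (3 + 3*exp(-2*I*pi/3) + exp(2*I*pi/3)) + (3 + exp(-2*I*pi/3) + 3*exp(2*I*pi/3))] = 9/3 = 3
  <chi_rho, chi_2> = (1/3)[1*(7)*conj(1) + 1*(3 + exp(-2*I*pi/3) + 3*exp(2*I*pi/3))*conj(exp(-2*I*pi/3)) + 1*(3 + 3*exp(-2*I*pi/3) + exp(2*I*pi/3))*conj(exp(2*I*pi/3))]
      = (1/3)[(7) + (-2) + (-2)] = 3/3 = 1
(Exp terms are combined using exp(i*s)*conj(exp(i*t)) = exp(i*(s-t)), and sums of them are collapsed using the identity that for every m > 1 the m distinct m-th roots of unity sum to 0, e.g. 1 + exp(2*I*pi/3) + exp(-2*I*pi/3) = 0.)
Dimension check: dim(rho) = sum (mult * dim) = 3*1 + 3*1 + 1*1 = 7 = chi_rho(e) = 7.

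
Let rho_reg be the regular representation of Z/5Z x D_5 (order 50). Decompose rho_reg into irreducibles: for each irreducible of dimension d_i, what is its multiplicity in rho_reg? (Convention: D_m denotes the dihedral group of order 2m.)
Each irreducible V_i of dimension d_i appears with multiplicity d_i, i.e. rho_reg = (direct sum over all irreducibles V_i) d_i V_i. The irreducible dimensions for Z/5Z x D_5 are 1, 1, 1, 1, 1, 1, 1, 1, 1, 1, 2, 2, 2, 2, 2, 2, 2, 2, 2, 2: 10 irreducibles of dimension 1, each with multiplicity 1; 10 irreducibles of dimension 2, each with multiplicity 2. Total dimension 10*1*1 + 10*2*2 = 50 = |G|.

Working: General theorem: in the regular representation of a finite group G, each irreducible appears with multiplicity equal to its dimension. Check: dim(rho_reg) = sum d_i^2 = 1 + 1 + 1 + 1 + 1 + 1 + 1 + 1 + 1 + 1 + 4 + 4 + 4 + 4 + 4 + 4 + 4 + 4 + 4 + 4 = 50 = |G|.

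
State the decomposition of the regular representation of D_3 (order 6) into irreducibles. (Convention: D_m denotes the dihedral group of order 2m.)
Each irreducible V_i of dimension d_i appears with multiplicity d_i, i.e. rho_reg = (direct sum over all irreducibles V_i) d_i V_i. The irreducible dimensions for D_3 are 1, 1, 2: 2 irreducibles of dimension 1, each with multiplicity 1; 1 irreducible of dimension 2, with multiplicity 2. Total dimension 2*1*1 + 1*2*2 = 6 = |G|.

Explanation: General theorem: in the regular representation of a finite group G, each irreducible appears with multiplicity equal to its dimension. Check: dim(rho_reg) = sum d_i^2 = 1 + 1 + 4 = 6 = |G|.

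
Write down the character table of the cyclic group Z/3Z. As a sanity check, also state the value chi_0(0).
Character table of Z/3Z (irreps indexed chi_0,...,chi_2 with chi_k(m) = zeta_3^(k*m), zeta_3 = exp(2*pi*i/3)):
  irrep \ class  {0} (size 1)  {1} (size 1)    {2} (size 1)  
  chi_0          1             1               1             
  chi_1          1             exp(2*I*pi/3)   exp(-2*I*pi/3)
  chi_2          1             exp(-2*I*pi/3)  exp(2*I*pi/3) 

Spot check: chi_0(0) = zeta_3^(0*0) = zeta_3^0 = 1.

Working: Z/3Z is abelian, so all 3 irreducible complex representations are 1-dimensional. They are given by chi_k(m) = zeta_3^(k*m) for k = 0,...,2. Row orthogonality: sum_m chi_k(m) conj(chi_l(m)) = 3 * [k = l].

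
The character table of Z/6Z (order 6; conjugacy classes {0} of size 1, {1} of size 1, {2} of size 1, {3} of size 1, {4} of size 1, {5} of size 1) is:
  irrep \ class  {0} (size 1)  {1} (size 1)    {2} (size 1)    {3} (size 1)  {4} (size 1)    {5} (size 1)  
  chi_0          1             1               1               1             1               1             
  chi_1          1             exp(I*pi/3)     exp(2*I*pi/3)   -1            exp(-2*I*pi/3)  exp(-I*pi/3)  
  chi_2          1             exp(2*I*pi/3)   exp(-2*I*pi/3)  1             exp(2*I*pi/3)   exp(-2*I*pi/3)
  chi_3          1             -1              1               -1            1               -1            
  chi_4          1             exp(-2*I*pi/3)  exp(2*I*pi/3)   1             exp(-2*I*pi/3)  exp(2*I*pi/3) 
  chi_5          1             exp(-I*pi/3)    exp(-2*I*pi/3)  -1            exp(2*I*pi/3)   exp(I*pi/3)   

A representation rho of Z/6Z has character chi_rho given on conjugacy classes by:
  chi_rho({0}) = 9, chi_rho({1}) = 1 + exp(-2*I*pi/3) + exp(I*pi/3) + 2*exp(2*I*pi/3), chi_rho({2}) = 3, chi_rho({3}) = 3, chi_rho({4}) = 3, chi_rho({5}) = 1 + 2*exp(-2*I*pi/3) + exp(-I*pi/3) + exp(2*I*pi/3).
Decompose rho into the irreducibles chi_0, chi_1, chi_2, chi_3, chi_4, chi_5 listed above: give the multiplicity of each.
Multiplicities: chi_0: 3, chi_1: 1, chi_2: 2, chi_3: 2, chi_4: 1, chi_5: 0.

Solution. Use <chi_rho, chi> = (1/|G|) sum_C |C| * chi_rho(C) * conj(chi(C)) with |G| = 6 for each irreducible chi in the table:
  <chi_rho, chi_0> = (1/6)[1*(9)*conj(1) + 1*(1 + exp(-2*I*pi/3) + exp(I*pi/3) + 2*exp(2*I*pi/3))*conj(1) + 1*(3)*conj(1) + 1*(3)*conj(1) + 1*(3)*conj(1) + 1*(1 + 2*exp(-2*I*pi/3) + exp(-I*pi/3) + exp(2*I*pi/3))*conj(1)]
      = (1/6)[(9) + (1 + exp(-2*I*pi/3) + exp(I*pi/3) + 2*exp(2*I*pi/3)) + (3) + (3) + (3) + (1 + 2*exp(-2*I*pi/3) + exp(-I*pi/3) + exp(2*I*pi/3))] = 18/6 = 3
  <chi_rho, chi_1> = (1/6)[1*(9)*conj(1) + 1*(1 + exp(-2*I*pi/3) + exp(I*pi/3) + 2*exp(2*I*pi/3))*conj(exp(I*pi/3)) + 1*(3)*conj(exp(2*I*pi/3)) + 1*(3)*conj(-1) + 1*(3)*conj(exp(-2*I*pi/3)) + 1*(1 + 2*exp(-2*I*pi/3) + exp(-I*pi/3) + exp(2*I*pi/3))*conj(exp(-I*pi/3))]
      = (1/6)[(9) + (exp(-I*pi/3) + 2*exp(I*pi/3)) + (2 + 5*exp(-2*I*pi/3) + 2*exp(2*I*pi/3)) + (-3) + (2 + 2*exp(-2*I*pi/3) + 5*exp(2*I*pi/3)) + (2*exp(-I*pi/3) + exp(I*pi/3))] = 6/6 = 1
  <chi_rho, chi_2> = (1/6)[1*(9)*conj(1) + 1*(1 + exp(-2*I*pi/3) + exp(I*pi/3) + 2*exp(2*I*pi/3))*conj(exp(2*I*pi/3)) + 1*(3)*conj(exp(-2*I*pi/3)) + 1*(3)*conj(1) + 1*(3)*conj(exp(2*I*pi/3)) + 1*(1 + 2*exp(-2*I*pi/3) + exp(-I*pi/3) + exp(2*I*pi/3))*conj(exp(-2*I*pi/3))]
      = (1/6)[(9) + (2 + exp(-2*I*pi/3) + exp(-I*pi/3) + exp(2*I*pi/3)) + (2 + 2*exp(-2*I*pi/3) + 5*exp(2*I*pi/3)) + (3) + (2 + 5*exp(-2*I*pi/3) + 2*exp(2*I*pi/3)) + (2 + exp(-2*I*pi/3) + exp(2*I*pi/3) + exp(I*pi/3))] = 12/6 = 2
  <chi_rho, chi_3> = (1/6)[1*(9)*conj(1) + 1*(1 + exp(-2*I*pi/3) + exp(I*pi/3) + 2*exp(2*I*pi/3))*conj(-1) + 1*(3)*conj(1) + 1*(3)*conj(-1) + 1*(3)*conj(1) + 1*(1 + 2*exp(-2*I*pi/3) + exp(-I*pi/3) + exp(2*I*pi/3))*conj(-1)]
      = (1/6)[(9) + (-1 - 2*exp(2*I*pi/3) - exp(I*pi/3) - exp(-2*I*pi/3)) + (3) + (-3) + (3) + (-1 - exp(2*I*pi/3) - exp(-I*pi/3) - 2*exp(-2*I*pi/3))] = 12/6 = 2
  <chi_rho, chi_4> = (1/6)[1*(9)*conj(1) + 1*(1 + exp(-2*I*pi/3) + exp(I*pi/3) + 2*exp(2*I*pi/3))*conj(exp(-2*I*pi/3)) + 1*(3)*conj(exp(2*I*pi/3)) + 1*(3)*conj(1) + 1*(3)*conj(exp(-2*I*pi/3)) + 1*(1 + 2*exp(-2*I*pi/3) + exp(-I*pi/3) + exp(2*I*pi/3))*conj(exp(2*I*pi/3))]
      = (1/6)[(9) + (2*exp(-2*I*pi/3) + exp(2*I*pi/3)) + (2 + 5*exp(-2*I*pi/3) + 2*exp(2*I*pi/3)) + (3) + (2 + 2*exp(-2*I*pi/3) + 5*exp(2*I*pi/3)) + (exp(-2*I*pi/3) + 2*exp(2*I*pi/3))] = 6/6 = 1
  <chi_rho, chi_5> = (1/6)[1*(9)*conj(1) + 1*(1 + exp(-2*I*pi/3) + exp(I*pi/3) + 2*exp(2*I*pi/3))*conj(exp(-I*pi/3)) + 1*(3)*conj(exp(-2*I*pi/3)) + 1*(3)*conj(-1) + 1*(3)*conj(exp(2*I*pi/3)) + 1*(1 + 2*exp(-2*I*pi/3) + exp(-I*pi/3) + exp(2*I*pi/3))*conj(exp(I*pi/3))]
      = (1/6)[(9) + (-2 + exp(-I*pi/3) + exp(2*I*pi/3) + exp(I*pi/3)) + (2 + 2*exp(-2*I*pi/3) + 5*exp(2*I*pi/3)) + (-3) + (2 + 5*exp(-2*I*pi/3) + 2*exp(2*I*pi/3)) + (-2 + exp(-2*I*pi/3) + exp(-I*pi/3) + exp(I*pi/3))] = 0/6 = 0
(Exp terms are combined using exp(i*s)*conj(exp(i*t)) = exp(i*(s-t)), and sums of them are collapsed using the identity that for every m > 1 the m distinct m-th roots of unity sum to 0, e.g. 1 + exp(2*I*pi/3) + exp(-2*I*pi/3) = 0.)
Dimension check: dim(rho) = sum (mult * dim) = 3*1 + 1*1 + 2*1 + 2*1 + 1*1 + 0*1 = 9 = chi_rho(e) = 9.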